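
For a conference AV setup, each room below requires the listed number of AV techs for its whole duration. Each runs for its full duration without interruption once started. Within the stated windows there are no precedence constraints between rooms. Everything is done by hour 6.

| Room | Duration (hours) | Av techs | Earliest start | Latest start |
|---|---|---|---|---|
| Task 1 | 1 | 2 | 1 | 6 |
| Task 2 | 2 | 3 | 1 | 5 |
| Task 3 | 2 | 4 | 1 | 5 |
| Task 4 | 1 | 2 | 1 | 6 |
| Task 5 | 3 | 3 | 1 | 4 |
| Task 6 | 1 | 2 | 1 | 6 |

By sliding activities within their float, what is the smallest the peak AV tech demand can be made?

Early-start (Task 1@1, Task 2@1, Task 3@1, Task 4@1, Task 5@1, Task 6@1) gives peak 16: h1:16  h2:10  h3:3  h4:0  h5:0  h6:0.
Shift Task 3→5, Task 4→3, Task 5→2, Task 6→4.
Schedule Task 1@1, Task 2@1, Task 3@5, Task 4@3, Task 5@2, Task 6@4: h1:5  h2:6  h3:5  h4:5  h5:4  h6:4 — peak 6.

6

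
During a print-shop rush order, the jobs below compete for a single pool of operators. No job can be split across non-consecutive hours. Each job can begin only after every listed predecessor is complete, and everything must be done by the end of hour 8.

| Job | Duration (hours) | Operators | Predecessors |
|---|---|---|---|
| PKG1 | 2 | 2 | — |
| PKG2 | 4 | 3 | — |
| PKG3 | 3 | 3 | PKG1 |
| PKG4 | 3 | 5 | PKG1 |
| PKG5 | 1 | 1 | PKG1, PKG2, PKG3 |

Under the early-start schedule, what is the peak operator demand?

11

Early-start schedule: PKG1@1, PKG2@1, PKG3@3, PKG4@3, PKG5@6.
Load per hour: hour 1: 5, hour 2: 5, hour 3: 11, hour 4: 11, hour 5: 8, hour 6: 1, hour 7: 0, hour 8: 0.
Peak is 11.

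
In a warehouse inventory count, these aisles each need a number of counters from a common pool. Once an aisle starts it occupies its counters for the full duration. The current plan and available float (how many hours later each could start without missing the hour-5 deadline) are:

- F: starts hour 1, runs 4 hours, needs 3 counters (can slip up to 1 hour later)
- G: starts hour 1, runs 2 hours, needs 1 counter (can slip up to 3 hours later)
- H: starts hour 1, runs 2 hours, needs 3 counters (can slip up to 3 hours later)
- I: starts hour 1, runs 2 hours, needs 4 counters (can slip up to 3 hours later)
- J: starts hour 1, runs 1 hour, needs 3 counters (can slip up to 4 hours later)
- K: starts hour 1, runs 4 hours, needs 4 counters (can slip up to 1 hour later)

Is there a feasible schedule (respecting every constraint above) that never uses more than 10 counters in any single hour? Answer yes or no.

The minimum achievable peak is 11; 10 < 11, so no feasible schedule stays within the cap.

no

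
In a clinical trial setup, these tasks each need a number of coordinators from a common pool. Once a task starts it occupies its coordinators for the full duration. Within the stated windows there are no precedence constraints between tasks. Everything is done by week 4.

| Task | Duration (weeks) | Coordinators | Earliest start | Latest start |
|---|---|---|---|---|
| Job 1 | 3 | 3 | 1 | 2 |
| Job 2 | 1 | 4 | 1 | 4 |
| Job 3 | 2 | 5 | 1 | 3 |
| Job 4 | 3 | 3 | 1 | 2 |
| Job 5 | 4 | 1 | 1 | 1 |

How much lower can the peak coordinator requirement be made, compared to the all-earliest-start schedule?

4

Early-start peak: w1:16  w2:12  w3:7  w4:1 ⇒ 16.
Leveled (Job 1@1, Job 2@1, Job 3@2, Job 4@1, Job 5@1): w1:11  w2:12  w3:12  w4:1 ⇒ 12.
Reduction 16 − 12 = 4.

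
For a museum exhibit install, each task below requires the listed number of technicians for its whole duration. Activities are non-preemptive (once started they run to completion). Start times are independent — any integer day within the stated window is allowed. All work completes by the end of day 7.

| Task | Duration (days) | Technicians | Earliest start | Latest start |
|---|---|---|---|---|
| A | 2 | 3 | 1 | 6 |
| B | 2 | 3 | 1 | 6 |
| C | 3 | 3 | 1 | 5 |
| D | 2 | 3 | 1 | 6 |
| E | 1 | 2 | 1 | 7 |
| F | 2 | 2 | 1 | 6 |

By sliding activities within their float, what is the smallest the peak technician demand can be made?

Early-start (A@1, B@1, C@1, D@1, E@1, F@1) gives peak 16: d1:16  d2:14  d3:3  d4:0  d5:0  d6:0  d7:0.
Shift C→3, D→3, E→5, F→6.
Schedule A@1, B@1, C@3, D@3, E@5, F@6: d1:6  d2:6  d3:6  d4:6  d5:5  d6:2  d7:2 — peak 6.

6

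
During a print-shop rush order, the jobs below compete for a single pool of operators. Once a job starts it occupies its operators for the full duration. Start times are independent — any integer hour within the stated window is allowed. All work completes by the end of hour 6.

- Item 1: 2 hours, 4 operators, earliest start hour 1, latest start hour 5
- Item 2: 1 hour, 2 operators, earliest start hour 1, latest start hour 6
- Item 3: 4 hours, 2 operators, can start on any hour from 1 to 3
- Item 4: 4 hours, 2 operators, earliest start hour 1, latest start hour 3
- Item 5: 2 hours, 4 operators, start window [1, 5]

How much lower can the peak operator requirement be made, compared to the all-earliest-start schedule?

Early-start peak: h1:14  h2:12  h3:4  h4:4  h5:0  h6:0 ⇒ 14.
Leveled (Item 1@1, Item 2@3, Item 3@1, Item 4@3, Item 5@5): h1:6  h2:6  h3:6  h4:4  h5:6  h6:6 ⇒ 6.
Reduction 14 − 6 = 8.

8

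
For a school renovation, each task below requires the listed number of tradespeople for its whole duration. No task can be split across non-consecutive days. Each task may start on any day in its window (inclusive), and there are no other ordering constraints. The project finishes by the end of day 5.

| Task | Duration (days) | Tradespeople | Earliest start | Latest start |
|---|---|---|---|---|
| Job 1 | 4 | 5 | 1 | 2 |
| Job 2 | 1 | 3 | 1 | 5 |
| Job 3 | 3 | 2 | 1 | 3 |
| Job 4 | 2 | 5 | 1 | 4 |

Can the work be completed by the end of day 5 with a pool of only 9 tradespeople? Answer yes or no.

no

The minimum achievable peak is 10; 9 < 10, so no feasible schedule stays within the cap.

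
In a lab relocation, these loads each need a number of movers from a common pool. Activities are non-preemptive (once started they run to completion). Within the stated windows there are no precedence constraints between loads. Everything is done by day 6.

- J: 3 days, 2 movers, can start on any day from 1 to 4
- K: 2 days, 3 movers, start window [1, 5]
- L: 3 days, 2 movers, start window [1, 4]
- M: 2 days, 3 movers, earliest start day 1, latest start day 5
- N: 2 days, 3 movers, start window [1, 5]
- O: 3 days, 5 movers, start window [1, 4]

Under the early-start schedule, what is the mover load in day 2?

At early start, day 2 has: J, K, L, M, N, O.
Demand: 2 + 3 + 2 + 3 + 3 + 5 = 18.

18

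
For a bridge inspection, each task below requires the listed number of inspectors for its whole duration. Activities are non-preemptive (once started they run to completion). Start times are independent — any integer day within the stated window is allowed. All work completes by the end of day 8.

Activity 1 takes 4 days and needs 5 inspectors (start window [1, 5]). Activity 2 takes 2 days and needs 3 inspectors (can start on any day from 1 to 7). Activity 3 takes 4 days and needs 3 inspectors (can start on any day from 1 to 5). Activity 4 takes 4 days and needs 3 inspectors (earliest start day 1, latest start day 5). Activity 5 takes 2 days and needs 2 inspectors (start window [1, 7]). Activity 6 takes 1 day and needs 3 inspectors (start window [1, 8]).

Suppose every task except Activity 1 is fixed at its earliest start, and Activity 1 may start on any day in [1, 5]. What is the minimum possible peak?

Activity 1@1: d1:19  d2:16  d3:11  d4:11  d5:0  d6:0  d7:0  d8:0 → peak 19
Activity 1@2: d1:14  d2:16  d3:11  d4:11  d5:5  d6:0  d7:0  d8:0 → peak 16
Activity 1@3: d1:14  d2:11  d3:11  d4:11  d5:5  d6:5  d7:0  d8:0 → peak 14
Activity 1@4: d1:14  d2:11  d3:6  d4:11  d5:5  d6:5  d7:5  d8:0 → peak 14
Activity 1@5: d1:14  d2:11  d3:6  d4:6  d5:5  d6:5  d7:5  d8:5 → peak 14
Best is Activity 1@3, peak 14.

14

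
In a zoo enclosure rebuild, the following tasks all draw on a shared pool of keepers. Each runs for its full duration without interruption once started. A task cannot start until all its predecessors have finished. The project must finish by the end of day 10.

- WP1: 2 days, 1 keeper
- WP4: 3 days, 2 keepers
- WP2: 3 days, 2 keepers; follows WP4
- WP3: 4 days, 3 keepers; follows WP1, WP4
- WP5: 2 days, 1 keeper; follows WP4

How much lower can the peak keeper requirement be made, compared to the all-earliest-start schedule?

3

Early-start peak: d1:3  d2:3  d3:2  d4:6  d5:6  d6:5  d7:3  d8:0  d9:0  d10:0 ⇒ 6.
Leveled (WP1@1, WP4@1, WP2@4, WP3@7, WP5@4): d1:3  d2:3  d3:2  d4:3  d5:3  d6:2  d7:3  d8:3  d9:3  d10:3 ⇒ 3.
Reduction 6 − 3 = 3.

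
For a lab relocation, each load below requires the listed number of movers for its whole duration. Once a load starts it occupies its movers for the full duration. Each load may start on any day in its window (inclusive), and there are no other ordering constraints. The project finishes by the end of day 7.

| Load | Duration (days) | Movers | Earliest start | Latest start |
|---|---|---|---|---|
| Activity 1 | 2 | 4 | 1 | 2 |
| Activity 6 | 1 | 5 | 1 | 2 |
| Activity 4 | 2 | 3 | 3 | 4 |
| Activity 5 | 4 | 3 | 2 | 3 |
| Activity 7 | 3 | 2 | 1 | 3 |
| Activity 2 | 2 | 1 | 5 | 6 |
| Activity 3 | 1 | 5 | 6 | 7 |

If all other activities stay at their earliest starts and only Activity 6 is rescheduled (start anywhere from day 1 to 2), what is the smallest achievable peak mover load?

Activity 6@1: d1:11  d2:9  d3:8  d4:6  d5:4  d6:6  d7:0 → peak 11
Activity 6@2: d1:6  d2:14  d3:8  d4:6  d5:4  d6:6  d7:0 → peak 14
Best is Activity 6@1, peak 11.

11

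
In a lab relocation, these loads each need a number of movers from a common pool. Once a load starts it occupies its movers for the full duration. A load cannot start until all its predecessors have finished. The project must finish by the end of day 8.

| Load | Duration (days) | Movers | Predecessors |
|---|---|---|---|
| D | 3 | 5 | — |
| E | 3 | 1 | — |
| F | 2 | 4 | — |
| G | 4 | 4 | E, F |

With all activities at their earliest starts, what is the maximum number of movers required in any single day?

10

Early-start schedule: D@1, E@1, F@1, G@4.
Load per day: day 1: 10, day 2: 10, day 3: 6, day 4: 4, day 5: 4, day 6: 4, day 7: 4, day 8: 0.
Peak is 10.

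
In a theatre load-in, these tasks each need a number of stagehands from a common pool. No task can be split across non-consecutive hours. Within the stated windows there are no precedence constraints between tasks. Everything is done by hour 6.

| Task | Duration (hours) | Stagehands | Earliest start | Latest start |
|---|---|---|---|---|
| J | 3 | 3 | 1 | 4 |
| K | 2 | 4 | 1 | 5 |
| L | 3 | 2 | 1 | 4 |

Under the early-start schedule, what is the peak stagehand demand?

Early-start schedule: J@1, K@1, L@1.
Load per hour: hour 1: 9, hour 2: 9, hour 3: 5, hour 4: 0, hour 5: 0, hour 6: 0.
Peak is 9.

9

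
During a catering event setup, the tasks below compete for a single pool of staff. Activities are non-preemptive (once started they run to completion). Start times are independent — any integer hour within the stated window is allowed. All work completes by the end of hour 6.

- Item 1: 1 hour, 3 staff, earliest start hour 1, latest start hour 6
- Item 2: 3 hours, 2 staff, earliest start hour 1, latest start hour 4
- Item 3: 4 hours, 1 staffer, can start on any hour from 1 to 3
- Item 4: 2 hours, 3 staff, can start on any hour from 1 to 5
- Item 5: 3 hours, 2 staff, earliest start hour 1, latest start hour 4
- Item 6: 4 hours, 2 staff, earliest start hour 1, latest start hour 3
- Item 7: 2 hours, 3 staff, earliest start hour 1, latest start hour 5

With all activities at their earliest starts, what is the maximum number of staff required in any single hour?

Early-start schedule: Item 1@1, Item 2@1, Item 3@1, Item 4@1, Item 5@1, Item 6@1, Item 7@1.
Load per hour: hour 1: 16, hour 2: 13, hour 3: 7, hour 4: 3, hour 5: 0, hour 6: 0.
Peak is 16.

16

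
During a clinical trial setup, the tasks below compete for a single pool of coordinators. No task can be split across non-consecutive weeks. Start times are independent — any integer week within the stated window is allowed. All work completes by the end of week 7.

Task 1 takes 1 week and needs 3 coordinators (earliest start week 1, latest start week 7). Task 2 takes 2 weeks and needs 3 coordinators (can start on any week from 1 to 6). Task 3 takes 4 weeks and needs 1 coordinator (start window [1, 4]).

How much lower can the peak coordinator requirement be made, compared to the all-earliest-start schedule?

4

Early-start peak: w1:7  w2:4  w3:1  w4:1  w5:0  w6:0  w7:0 ⇒ 7.
Leveled (Task 1@1, Task 2@2, Task 3@4): w1:3  w2:3  w3:3  w4:1  w5:1  w6:1  w7:1 ⇒ 3.
Reduction 7 − 3 = 4.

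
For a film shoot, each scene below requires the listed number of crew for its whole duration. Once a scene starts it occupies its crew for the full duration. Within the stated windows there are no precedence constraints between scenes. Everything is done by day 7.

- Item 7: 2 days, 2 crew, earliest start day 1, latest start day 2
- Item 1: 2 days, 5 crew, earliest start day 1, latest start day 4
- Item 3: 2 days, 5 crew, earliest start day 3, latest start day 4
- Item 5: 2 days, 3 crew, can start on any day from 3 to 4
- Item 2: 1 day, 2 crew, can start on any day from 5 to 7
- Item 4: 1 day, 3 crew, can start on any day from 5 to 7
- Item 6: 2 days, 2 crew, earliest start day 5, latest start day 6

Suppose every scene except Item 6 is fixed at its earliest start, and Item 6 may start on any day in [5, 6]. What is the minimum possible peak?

Item 6@5: d1:7  d2:7  d3:8  d4:8  d5:7  d6:2  d7:0 → peak 8
Item 6@6: d1:7  d2:7  d3:8  d4:8  d5:5  d6:2  d7:2 → peak 8
Best is Item 6@5, peak 8.

8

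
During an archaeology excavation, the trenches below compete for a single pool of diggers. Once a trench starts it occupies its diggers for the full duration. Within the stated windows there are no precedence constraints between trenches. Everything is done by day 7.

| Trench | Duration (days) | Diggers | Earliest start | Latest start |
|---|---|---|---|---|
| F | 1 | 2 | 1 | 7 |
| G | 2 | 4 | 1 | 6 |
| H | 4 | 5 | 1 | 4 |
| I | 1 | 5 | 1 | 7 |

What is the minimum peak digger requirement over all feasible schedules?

6

Early-start (F@1, G@1, H@1, I@1) gives peak 16: d1:16  d2:9  d3:5  d4:5  d5:0  d6:0  d7:0.
Shift H→3, I→7.
Schedule F@1, G@1, H@3, I@7: d1:6  d2:4  d3:5  d4:5  d5:5  d6:5  d7:5 — peak 6.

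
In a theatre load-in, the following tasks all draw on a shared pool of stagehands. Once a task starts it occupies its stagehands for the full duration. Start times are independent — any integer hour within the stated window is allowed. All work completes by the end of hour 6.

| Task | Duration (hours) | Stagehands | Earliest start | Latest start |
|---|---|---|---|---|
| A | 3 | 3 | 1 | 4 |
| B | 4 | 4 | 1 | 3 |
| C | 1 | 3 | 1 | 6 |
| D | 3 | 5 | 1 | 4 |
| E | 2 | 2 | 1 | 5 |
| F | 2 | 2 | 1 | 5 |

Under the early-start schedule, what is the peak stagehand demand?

19

Early-start schedule: A@1, B@1, C@1, D@1, E@1, F@1.
Load per hour: hour 1: 19, hour 2: 16, hour 3: 12, hour 4: 4, hour 5: 0, hour 6: 0.
Peak is 19.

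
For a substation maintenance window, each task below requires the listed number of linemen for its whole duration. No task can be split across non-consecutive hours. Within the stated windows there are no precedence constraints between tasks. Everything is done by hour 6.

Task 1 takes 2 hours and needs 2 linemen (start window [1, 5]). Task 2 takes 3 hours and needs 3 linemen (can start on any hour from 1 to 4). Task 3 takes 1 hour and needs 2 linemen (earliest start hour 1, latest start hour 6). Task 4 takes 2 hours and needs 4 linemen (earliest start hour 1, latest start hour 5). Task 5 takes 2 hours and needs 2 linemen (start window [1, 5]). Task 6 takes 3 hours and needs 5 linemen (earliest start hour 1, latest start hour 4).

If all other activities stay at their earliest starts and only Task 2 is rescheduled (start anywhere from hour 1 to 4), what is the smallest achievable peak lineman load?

Task 2@1: h1:18  h2:16  h3:8  h4:0  h5:0  h6:0 → peak 18
Task 2@2: h1:15  h2:16  h3:8  h4:3  h5:0  h6:0 → peak 16
Task 2@3: h1:15  h2:13  h3:8  h4:3  h5:3  h6:0 → peak 15
Task 2@4: h1:15  h2:13  h3:5  h4:3  h5:3  h6:3 → peak 15
Best is Task 2@3, peak 15.

15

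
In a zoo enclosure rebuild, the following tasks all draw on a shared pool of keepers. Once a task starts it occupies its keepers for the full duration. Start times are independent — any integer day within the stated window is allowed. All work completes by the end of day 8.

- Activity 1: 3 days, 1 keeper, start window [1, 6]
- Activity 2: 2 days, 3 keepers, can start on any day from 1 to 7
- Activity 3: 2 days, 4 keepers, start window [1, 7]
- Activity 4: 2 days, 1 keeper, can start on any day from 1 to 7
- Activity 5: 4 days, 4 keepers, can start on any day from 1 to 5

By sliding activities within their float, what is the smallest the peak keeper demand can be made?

Early-start (Activity 1@1, Activity 2@1, Activity 3@1, Activity 4@1, Activity 5@1) gives peak 13: d1:13  d2:13  d3:5  d4:4  d5:0  d6:0  d7:0  d8:0.
Shift Activity 3→3, Activity 5→5.
Schedule Activity 1@1, Activity 2@1, Activity 3@3, Activity 4@1, Activity 5@5: d1:5  d2:5  d3:5  d4:4  d5:4  d6:4  d7:4  d8:4 — peak 5.
Total keeper-days = 35 over 8 days ⇒ peak ≥ ⌈35/8⌉ = 5, so 5 is optimal.

5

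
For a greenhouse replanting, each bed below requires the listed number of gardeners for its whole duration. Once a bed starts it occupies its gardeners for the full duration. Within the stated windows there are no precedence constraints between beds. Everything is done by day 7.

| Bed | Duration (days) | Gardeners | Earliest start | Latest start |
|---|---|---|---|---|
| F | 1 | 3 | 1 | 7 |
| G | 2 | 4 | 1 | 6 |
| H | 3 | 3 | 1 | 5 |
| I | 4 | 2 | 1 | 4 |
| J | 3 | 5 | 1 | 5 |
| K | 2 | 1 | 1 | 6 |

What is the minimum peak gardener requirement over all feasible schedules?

7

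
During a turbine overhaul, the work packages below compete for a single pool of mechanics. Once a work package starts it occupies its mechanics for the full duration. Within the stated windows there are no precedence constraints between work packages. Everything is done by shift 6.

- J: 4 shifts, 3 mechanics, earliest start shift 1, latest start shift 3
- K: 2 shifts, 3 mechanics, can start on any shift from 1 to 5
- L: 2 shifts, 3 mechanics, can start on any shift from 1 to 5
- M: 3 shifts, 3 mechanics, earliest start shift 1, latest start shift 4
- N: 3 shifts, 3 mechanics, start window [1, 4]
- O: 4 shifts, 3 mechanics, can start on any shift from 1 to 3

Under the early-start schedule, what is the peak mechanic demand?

18

Early-start schedule: J@1, K@1, L@1, M@1, N@1, O@1.
Load per shift: shift 1: 18, shift 2: 18, shift 3: 12, shift 4: 6, shift 5: 0, shift 6: 0.
Peak is 18.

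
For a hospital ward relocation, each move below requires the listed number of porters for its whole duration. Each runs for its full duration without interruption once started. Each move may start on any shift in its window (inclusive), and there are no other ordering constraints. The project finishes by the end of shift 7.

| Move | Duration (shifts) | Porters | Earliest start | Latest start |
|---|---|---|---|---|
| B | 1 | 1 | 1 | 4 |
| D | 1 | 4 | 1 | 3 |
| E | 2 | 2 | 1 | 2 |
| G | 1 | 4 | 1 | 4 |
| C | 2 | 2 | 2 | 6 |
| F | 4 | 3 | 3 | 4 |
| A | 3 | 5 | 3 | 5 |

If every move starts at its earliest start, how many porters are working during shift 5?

8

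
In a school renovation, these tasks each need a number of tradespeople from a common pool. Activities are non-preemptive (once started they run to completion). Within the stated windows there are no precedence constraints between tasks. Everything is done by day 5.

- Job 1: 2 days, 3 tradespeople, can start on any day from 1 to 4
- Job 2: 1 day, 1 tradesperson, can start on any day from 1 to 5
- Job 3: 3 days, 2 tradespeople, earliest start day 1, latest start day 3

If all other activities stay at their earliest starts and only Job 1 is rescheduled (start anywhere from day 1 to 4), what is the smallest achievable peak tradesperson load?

Job 1@1: d1:6  d2:5  d3:2  d4:0  d5:0 → peak 6
Job 1@2: d1:3  d2:5  d3:5  d4:0  d5:0 → peak 5
Job 1@3: d1:3  d2:2  d3:5  d4:3  d5:0 → peak 5
Job 1@4: d1:3  d2:2  d3:2  d4:3  d5:3 → peak 3
Best is Job 1@4, peak 3.

3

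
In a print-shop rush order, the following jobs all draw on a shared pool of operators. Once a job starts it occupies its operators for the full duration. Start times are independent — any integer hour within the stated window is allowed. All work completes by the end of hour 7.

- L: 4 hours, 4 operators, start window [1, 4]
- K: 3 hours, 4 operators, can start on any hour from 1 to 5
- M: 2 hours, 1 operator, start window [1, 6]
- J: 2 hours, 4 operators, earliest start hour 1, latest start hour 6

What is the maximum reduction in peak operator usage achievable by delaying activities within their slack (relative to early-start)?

Early-start peak: h1:13  h2:13  h3:8  h4:4  h5:0  h6:0  h7:0 ⇒ 13.
Leveled (L@1, K@1, M@4, J@5): h1:8  h2:8  h3:8  h4:5  h5:5  h6:4  h7:0 ⇒ 8.
Reduction 13 − 8 = 5.

5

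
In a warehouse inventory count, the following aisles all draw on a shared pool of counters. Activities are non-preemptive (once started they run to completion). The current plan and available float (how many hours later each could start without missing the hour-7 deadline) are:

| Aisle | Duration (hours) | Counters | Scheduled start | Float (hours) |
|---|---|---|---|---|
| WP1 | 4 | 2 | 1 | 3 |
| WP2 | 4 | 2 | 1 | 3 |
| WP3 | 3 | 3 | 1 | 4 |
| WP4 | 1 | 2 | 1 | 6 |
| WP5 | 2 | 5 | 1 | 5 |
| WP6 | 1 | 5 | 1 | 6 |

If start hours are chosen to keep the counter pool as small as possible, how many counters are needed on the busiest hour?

Early-start (WP1@1, WP2@1, WP3@1, WP4@1, WP5@1, WP6@1) gives peak 19: h1:19  h2:12  h3:7  h4:4  h5:0  h6:0  h7:0.
Shift WP4→4, WP5→5, WP6→7.
Schedule WP1@1, WP2@1, WP3@1, WP4@4, WP5@5, WP6@7: h1:7  h2:7  h3:7  h4:6  h5:5  h6:5  h7:5 — peak 7.

7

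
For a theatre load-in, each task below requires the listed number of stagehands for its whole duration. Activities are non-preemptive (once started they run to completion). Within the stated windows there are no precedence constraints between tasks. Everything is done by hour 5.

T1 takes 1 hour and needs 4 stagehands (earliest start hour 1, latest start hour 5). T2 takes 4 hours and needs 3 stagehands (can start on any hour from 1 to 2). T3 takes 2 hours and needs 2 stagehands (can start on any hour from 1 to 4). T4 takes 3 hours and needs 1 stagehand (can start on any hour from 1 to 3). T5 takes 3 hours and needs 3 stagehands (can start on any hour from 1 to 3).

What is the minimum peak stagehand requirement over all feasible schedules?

7

Early-start (T1@1, T2@1, T3@1, T4@1, T5@1) gives peak 13: h1:13  h2:9  h3:7  h4:3  h5:0.
Shift T2→2, T5→3.
Schedule T1@1, T2@2, T3@1, T4@1, T5@3: h1:7  h2:6  h3:7  h4:6  h5:6 — peak 7.
Total stagehand-hours = 32 over 5 hours ⇒ peak ≥ ⌈32/5⌉ = 7, so 7 is optimal.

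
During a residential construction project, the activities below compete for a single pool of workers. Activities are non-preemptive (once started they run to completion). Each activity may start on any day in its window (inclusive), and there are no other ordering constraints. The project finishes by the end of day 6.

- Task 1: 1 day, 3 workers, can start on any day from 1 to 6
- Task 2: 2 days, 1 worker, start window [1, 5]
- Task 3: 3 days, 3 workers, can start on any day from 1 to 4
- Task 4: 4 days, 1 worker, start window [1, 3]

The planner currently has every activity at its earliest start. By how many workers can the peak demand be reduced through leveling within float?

4

Early-start peak: d1:8  d2:5  d3:4  d4:1  d5:0  d6:0 ⇒ 8.
Leveled (Task 1@1, Task 2@1, Task 3@2, Task 4@3): d1:4  d2:4  d3:4  d4:4  d5:1  d6:1 ⇒ 4.
Reduction 8 − 4 = 4.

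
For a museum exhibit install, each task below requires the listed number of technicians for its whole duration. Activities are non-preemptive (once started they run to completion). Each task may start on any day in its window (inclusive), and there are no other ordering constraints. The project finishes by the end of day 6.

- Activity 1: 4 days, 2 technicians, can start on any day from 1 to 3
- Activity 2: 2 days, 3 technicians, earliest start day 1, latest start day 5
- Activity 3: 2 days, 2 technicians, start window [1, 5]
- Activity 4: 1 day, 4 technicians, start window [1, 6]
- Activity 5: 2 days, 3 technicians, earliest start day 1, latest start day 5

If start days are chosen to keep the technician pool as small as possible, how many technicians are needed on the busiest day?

Early-start (Activity 1@1, Activity 2@1, Activity 3@1, Activity 4@1, Activity 5@1) gives peak 14: d1:14  d2:10  d3:2  d4:2  d5:0  d6:0.
Shift Activity 3→4, Activity 4→3, Activity 5→5.
Schedule Activity 1@1, Activity 2@1, Activity 3@4, Activity 4@3, Activity 5@5: d1:5  d2:5  d3:6  d4:4  d5:5  d6:3 — peak 6.

6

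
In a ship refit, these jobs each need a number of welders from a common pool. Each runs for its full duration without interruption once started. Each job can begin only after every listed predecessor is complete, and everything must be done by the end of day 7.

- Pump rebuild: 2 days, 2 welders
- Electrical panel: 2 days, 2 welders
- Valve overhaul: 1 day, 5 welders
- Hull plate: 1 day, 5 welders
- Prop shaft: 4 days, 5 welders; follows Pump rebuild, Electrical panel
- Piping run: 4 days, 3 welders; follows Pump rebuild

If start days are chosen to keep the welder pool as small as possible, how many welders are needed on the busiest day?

8

Early-start (Pump rebuild@1, Electrical panel@1, Valve overhaul@1, Hull plate@1, Prop shaft@3, Piping run@3) gives peak 14: d1:14  d2:4  d3:8  d4:8  d5:8  d6:8  d7:0.
Shift Electrical panel→2, Hull plate→3, Prop shaft→4, Piping run→4.
Schedule Pump rebuild@1, Electrical panel@2, Valve overhaul@1, Hull plate@3, Prop shaft@4, Piping run@4: d1:7  d2:4  d3:7  d4:8  d5:8  d6:8  d7:8 — peak 8.
Total welder-days = 50 over 7 days ⇒ peak ≥ ⌈50/7⌉ = 8, so 8 is optimal.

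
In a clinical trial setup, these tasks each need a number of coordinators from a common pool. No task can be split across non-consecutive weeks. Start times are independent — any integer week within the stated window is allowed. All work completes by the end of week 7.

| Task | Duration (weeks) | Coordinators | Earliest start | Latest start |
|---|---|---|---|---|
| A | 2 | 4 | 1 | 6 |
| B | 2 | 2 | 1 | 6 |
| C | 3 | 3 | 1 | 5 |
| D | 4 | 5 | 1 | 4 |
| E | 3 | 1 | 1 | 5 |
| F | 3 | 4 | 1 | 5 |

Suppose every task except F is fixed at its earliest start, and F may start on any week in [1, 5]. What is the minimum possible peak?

15

F@1: w1:19  w2:19  w3:13  w4:5  w5:0  w6:0  w7:0 → peak 19
F@2: w1:15  w2:19  w3:13  w4:9  w5:0  w6:0  w7:0 → peak 19
F@3: w1:15  w2:15  w3:13  w4:9  w5:4  w6:0  w7:0 → peak 15
F@4: w1:15  w2:15  w3:9  w4:9  w5:4  w6:4  w7:0 → peak 15
F@5: w1:15  w2:15  w3:9  w4:5  w5:4  w6:4  w7:4 → peak 15
Best is F@3, peak 15.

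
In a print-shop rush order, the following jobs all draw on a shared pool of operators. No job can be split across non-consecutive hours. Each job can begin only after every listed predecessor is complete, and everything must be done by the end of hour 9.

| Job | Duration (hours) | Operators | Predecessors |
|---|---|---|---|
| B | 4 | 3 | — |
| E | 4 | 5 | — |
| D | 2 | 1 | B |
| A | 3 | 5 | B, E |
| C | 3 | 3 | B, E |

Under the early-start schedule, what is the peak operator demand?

Early-start schedule: B@1, E@1, D@5, A@5, C@5.
Load per hour: hour 1: 8, hour 2: 8, hour 3: 8, hour 4: 8, hour 5: 9, hour 6: 9, hour 7: 8, hour 8: 0, hour 9: 0.
Peak is 9.

9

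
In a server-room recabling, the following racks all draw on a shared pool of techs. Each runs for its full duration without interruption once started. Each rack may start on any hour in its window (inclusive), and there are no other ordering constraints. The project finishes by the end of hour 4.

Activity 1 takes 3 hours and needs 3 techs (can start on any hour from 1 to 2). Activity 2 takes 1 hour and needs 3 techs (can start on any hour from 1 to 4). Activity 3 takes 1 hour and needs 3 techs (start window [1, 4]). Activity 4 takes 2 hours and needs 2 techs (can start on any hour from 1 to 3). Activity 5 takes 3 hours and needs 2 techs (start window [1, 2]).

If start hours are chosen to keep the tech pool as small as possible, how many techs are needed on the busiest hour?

Early-start (Activity 1@1, Activity 2@1, Activity 3@1, Activity 4@1, Activity 5@1) gives peak 13: h1:13  h2:7  h3:5  h4:0.
Shift Activity 3→4, Activity 4→2, Activity 5→2.
Schedule Activity 1@1, Activity 2@1, Activity 3@4, Activity 4@2, Activity 5@2: h1:6  h2:7  h3:7  h4:5 — peak 7.
Total tech-hours = 25 over 4 hours ⇒ peak ≥ ⌈25/4⌉ = 7, so 7 is optimal.

7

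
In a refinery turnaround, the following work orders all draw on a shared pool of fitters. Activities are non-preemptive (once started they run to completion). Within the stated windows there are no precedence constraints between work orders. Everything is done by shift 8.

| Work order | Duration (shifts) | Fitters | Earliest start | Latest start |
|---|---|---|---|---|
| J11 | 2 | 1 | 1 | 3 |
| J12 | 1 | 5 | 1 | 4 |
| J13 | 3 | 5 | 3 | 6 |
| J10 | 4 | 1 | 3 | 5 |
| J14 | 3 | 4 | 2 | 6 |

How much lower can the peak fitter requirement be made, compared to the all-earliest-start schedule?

4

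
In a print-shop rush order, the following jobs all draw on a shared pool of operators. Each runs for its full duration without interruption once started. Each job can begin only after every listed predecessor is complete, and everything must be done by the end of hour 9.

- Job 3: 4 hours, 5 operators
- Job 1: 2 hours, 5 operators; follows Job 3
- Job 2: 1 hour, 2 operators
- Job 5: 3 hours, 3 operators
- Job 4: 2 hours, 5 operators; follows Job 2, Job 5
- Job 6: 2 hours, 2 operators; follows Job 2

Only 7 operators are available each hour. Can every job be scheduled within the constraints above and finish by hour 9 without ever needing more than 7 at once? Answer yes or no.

The minimum achievable peak is 8; 7 < 8, so no feasible schedule stays within the cap.

no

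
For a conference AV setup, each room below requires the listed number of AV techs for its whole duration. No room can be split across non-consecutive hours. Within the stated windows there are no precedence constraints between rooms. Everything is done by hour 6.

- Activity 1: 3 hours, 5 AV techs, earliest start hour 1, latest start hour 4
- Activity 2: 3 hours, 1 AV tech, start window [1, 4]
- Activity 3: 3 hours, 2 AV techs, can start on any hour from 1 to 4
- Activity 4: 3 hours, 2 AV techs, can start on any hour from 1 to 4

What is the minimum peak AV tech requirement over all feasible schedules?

5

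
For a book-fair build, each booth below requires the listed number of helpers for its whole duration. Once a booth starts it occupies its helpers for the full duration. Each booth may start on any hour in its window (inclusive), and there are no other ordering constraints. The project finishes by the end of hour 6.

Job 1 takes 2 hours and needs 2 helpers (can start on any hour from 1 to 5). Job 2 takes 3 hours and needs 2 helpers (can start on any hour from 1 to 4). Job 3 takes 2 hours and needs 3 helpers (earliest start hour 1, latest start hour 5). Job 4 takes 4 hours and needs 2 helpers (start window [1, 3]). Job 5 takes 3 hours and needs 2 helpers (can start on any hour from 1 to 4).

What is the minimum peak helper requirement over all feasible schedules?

Early-start (Job 1@1, Job 2@1, Job 3@1, Job 4@1, Job 5@1) gives peak 11: h1:11  h2:11  h3:6  h4:2  h5:0  h6:0.
Shift Job 3→4, Job 4→3.
Schedule Job 1@1, Job 2@1, Job 3@4, Job 4@3, Job 5@1: h1:6  h2:6  h3:6  h4:5  h5:5  h6:2 — peak 6.

6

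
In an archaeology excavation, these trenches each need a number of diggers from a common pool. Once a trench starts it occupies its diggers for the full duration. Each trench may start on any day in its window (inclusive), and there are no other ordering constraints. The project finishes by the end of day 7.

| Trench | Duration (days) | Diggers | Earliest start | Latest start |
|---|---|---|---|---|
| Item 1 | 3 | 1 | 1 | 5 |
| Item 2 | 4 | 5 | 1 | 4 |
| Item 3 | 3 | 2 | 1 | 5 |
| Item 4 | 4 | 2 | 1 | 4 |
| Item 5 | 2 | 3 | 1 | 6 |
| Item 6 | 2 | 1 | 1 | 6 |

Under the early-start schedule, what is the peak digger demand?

Early-start schedule: Item 1@1, Item 2@1, Item 3@1, Item 4@1, Item 5@1, Item 6@1.
Load per day: day 1: 14, day 2: 14, day 3: 10, day 4: 7, day 5: 0, day 6: 0, day 7: 0.
Peak is 14.

14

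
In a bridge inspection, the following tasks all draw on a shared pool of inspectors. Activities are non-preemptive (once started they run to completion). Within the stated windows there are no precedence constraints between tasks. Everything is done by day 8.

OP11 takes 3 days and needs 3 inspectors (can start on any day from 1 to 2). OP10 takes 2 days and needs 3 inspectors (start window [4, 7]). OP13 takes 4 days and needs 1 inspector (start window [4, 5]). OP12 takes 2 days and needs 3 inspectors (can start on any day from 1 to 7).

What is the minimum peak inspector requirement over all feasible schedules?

4

Early-start (OP11@1, OP10@4, OP13@4, OP12@1) gives peak 6: d1:6  d2:6  d3:3  d4:4  d5:4  d6:1  d7:1  d8:0.
Shift OP12→6.
Schedule OP11@1, OP10@4, OP13@4, OP12@6: d1:3  d2:3  d3:3  d4:4  d5:4  d6:4  d7:4  d8:0 — peak 4.
Total inspector-days = 25 over 8 days ⇒ peak ≥ ⌈25/8⌉ = 4, so 4 is optimal.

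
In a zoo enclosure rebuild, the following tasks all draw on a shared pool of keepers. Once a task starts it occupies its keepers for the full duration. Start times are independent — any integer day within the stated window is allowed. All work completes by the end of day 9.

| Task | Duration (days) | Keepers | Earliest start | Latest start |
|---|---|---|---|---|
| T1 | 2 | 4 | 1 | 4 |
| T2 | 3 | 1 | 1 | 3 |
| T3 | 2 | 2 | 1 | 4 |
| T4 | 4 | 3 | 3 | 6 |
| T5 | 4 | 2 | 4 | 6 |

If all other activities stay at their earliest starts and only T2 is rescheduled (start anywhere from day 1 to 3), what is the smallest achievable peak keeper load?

T2@1: d1:7  d2:7  d3:4  d4:5  d5:5  d6:5  d7:2  d8:0  d9:0 → peak 7
T2@2: d1:6  d2:7  d3:4  d4:6  d5:5  d6:5  d7:2  d8:0  d9:0 → peak 7
T2@3: d1:6  d2:6  d3:4  d4:6  d5:6  d6:5  d7:2  d8:0  d9:0 → peak 6
Best is T2@3, peak 6.

6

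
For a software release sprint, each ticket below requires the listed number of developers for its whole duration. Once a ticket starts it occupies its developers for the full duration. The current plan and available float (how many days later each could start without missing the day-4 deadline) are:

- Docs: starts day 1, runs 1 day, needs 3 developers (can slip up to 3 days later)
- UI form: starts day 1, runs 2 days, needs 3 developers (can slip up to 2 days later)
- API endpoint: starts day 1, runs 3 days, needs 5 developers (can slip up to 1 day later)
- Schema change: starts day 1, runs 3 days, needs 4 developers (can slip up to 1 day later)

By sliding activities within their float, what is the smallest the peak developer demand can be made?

12

Early-start (Docs@1, UI form@1, API endpoint@1, Schema change@1) gives peak 15: d1:15  d2:12  d3:9  d4:0.
Shift Schema change→2.
Schedule Docs@1, UI form@1, API endpoint@1, Schema change@2: d1:11  d2:12  d3:9  d4:4 — peak 12.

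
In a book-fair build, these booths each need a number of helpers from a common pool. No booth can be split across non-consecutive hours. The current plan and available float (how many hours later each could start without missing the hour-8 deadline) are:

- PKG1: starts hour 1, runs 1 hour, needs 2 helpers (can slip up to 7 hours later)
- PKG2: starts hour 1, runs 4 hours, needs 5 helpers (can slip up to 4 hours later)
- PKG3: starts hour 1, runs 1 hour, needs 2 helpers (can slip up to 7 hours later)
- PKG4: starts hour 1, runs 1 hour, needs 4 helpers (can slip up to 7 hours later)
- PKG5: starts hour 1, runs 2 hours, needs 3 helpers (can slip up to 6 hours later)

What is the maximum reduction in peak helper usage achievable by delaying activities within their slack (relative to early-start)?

11

Early-start peak: h1:16  h2:8  h3:5  h4:5  h5:0  h6:0  h7:0  h8:0 ⇒ 16.
Leveled (PKG1@1, PKG2@2, PKG3@1, PKG4@6, PKG5@7): h1:4  h2:5  h3:5  h4:5  h5:5  h6:4  h7:3  h8:3 ⇒ 5.
Reduction 16 − 5 = 11.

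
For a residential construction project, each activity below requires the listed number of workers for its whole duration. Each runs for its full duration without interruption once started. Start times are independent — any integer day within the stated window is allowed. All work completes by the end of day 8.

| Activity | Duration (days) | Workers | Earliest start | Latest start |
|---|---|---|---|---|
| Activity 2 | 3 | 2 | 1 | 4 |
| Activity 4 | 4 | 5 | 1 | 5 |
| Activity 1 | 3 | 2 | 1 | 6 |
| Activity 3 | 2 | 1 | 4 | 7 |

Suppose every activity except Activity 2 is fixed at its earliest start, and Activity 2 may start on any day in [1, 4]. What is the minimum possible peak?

8

Activity 2@1: d1:9  d2:9  d3:9  d4:6  d5:1  d6:0  d7:0  d8:0 → peak 9
Activity 2@2: d1:7  d2:9  d3:9  d4:8  d5:1  d6:0  d7:0  d8:0 → peak 9
Activity 2@3: d1:7  d2:7  d3:9  d4:8  d5:3  d6:0  d7:0  d8:0 → peak 9
Activity 2@4: d1:7  d2:7  d3:7  d4:8  d5:3  d6:2  d7:0  d8:0 → peak 8
Best is Activity 2@4, peak 8.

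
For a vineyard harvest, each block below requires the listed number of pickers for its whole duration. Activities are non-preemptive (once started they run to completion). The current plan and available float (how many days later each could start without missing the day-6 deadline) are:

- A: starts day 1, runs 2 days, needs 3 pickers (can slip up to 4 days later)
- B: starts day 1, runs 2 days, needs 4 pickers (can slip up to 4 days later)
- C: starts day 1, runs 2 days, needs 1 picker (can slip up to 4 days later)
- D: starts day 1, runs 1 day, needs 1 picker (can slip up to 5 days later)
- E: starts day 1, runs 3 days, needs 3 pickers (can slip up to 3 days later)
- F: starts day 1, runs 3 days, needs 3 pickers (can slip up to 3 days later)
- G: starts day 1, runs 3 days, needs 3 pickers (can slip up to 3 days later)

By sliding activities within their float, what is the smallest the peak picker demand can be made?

Early-start (A@1, B@1, C@1, D@1, E@1, F@1, G@1) gives peak 18: d1:18  d2:17  d3:9  d4:0  d5:0  d6:0.
Shift E→3, F→3, G→3.
Schedule A@1, B@1, C@1, D@1, E@3, F@3, G@3: d1:9  d2:8  d3:9  d4:9  d5:9  d6:0 — peak 9.

9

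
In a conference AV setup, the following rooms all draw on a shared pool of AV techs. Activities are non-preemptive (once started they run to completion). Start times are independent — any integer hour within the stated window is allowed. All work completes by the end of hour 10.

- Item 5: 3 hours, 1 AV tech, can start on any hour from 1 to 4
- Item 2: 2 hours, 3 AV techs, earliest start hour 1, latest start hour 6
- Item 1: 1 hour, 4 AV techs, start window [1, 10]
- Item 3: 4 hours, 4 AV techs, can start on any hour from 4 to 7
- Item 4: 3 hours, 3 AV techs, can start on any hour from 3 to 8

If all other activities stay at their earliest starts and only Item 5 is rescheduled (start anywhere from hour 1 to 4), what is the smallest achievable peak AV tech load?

8

Item 5@1: h1:8  h2:4  h3:4  h4:7  h5:7  h6:4  h7:4  h8:0  h9:0  h10:0 → peak 8
Item 5@2: h1:7  h2:4  h3:4  h4:8  h5:7  h6:4  h7:4  h8:0  h9:0  h10:0 → peak 8
Item 5@3: h1:7  h2:3  h3:4  h4:8  h5:8  h6:4  h7:4  h8:0  h9:0  h10:0 → peak 8
Item 5@4: h1:7  h2:3  h3:3  h4:8  h5:8  h6:5  h7:4  h8:0  h9:0  h10:0 → peak 8
Best is Item 5@1, peak 8.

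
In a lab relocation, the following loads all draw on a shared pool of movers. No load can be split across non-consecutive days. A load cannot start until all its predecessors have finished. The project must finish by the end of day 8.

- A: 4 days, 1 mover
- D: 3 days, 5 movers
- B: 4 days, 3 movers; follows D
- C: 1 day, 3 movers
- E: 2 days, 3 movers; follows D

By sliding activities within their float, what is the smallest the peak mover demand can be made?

Early-start (A@1, D@1, B@4, C@1, E@4) gives peak 9: d1:9  d2:6  d3:6  d4:7  d5:6  d6:3  d7:3  d8:0.
Shift C→5, E→6.
Schedule A@1, D@1, B@4, C@5, E@6: d1:6  d2:6  d3:6  d4:4  d5:6  d6:6  d7:6  d8:0 — peak 6.

6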